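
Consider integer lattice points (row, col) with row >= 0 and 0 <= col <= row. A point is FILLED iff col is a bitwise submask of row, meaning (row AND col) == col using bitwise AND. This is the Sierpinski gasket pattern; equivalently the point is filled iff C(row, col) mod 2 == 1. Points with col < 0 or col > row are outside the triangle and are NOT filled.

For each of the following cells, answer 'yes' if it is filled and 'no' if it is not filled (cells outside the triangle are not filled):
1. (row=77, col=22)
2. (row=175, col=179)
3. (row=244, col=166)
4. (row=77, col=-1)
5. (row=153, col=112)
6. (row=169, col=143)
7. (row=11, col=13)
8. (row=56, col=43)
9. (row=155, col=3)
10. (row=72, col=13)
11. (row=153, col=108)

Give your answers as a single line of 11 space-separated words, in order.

(77,22): row=0b1001101, col=0b10110, row AND col = 0b100 = 4; 4 != 22 -> empty
(175,179): col outside [0, 175] -> not filled
(244,166): row=0b11110100, col=0b10100110, row AND col = 0b10100100 = 164; 164 != 166 -> empty
(77,-1): col outside [0, 77] -> not filled
(153,112): row=0b10011001, col=0b1110000, row AND col = 0b10000 = 16; 16 != 112 -> empty
(169,143): row=0b10101001, col=0b10001111, row AND col = 0b10001001 = 137; 137 != 143 -> empty
(11,13): col outside [0, 11] -> not filled
(56,43): row=0b111000, col=0b101011, row AND col = 0b101000 = 40; 40 != 43 -> empty
(155,3): row=0b10011011, col=0b11, row AND col = 0b11 = 3; 3 == 3 -> filled
(72,13): row=0b1001000, col=0b1101, row AND col = 0b1000 = 8; 8 != 13 -> empty
(153,108): row=0b10011001, col=0b1101100, row AND col = 0b1000 = 8; 8 != 108 -> empty

Answer: no no no no no no no no yes no no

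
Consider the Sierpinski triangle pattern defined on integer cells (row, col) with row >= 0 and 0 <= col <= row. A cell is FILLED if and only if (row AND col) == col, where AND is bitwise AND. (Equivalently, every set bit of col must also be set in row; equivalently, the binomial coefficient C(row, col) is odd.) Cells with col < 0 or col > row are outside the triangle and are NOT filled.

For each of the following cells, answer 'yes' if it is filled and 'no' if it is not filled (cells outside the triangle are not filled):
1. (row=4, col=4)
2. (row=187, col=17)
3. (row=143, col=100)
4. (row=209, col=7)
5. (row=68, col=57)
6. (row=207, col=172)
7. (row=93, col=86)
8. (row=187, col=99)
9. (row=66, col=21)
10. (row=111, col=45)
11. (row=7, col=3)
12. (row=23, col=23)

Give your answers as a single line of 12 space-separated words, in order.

(4,4): row=0b100, col=0b100, row AND col = 0b100 = 4; 4 == 4 -> filled
(187,17): row=0b10111011, col=0b10001, row AND col = 0b10001 = 17; 17 == 17 -> filled
(143,100): row=0b10001111, col=0b1100100, row AND col = 0b100 = 4; 4 != 100 -> empty
(209,7): row=0b11010001, col=0b111, row AND col = 0b1 = 1; 1 != 7 -> empty
(68,57): row=0b1000100, col=0b111001, row AND col = 0b0 = 0; 0 != 57 -> empty
(207,172): row=0b11001111, col=0b10101100, row AND col = 0b10001100 = 140; 140 != 172 -> empty
(93,86): row=0b1011101, col=0b1010110, row AND col = 0b1010100 = 84; 84 != 86 -> empty
(187,99): row=0b10111011, col=0b1100011, row AND col = 0b100011 = 35; 35 != 99 -> empty
(66,21): row=0b1000010, col=0b10101, row AND col = 0b0 = 0; 0 != 21 -> empty
(111,45): row=0b1101111, col=0b101101, row AND col = 0b101101 = 45; 45 == 45 -> filled
(7,3): row=0b111, col=0b11, row AND col = 0b11 = 3; 3 == 3 -> filled
(23,23): row=0b10111, col=0b10111, row AND col = 0b10111 = 23; 23 == 23 -> filled

Answer: yes yes no no no no no no no yes yes yes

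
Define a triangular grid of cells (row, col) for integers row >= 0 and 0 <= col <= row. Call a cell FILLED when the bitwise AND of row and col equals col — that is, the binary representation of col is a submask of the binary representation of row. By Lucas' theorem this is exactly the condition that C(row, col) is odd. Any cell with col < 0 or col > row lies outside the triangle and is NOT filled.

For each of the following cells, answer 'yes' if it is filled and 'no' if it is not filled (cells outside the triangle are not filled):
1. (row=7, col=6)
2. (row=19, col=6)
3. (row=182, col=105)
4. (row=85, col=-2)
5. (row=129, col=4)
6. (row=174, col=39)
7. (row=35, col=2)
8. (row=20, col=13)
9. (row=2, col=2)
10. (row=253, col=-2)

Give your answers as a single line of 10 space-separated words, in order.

Answer: yes no no no no no yes no yes no

Derivation:
(7,6): row=0b111, col=0b110, row AND col = 0b110 = 6; 6 == 6 -> filled
(19,6): row=0b10011, col=0b110, row AND col = 0b10 = 2; 2 != 6 -> empty
(182,105): row=0b10110110, col=0b1101001, row AND col = 0b100000 = 32; 32 != 105 -> empty
(85,-2): col outside [0, 85] -> not filled
(129,4): row=0b10000001, col=0b100, row AND col = 0b0 = 0; 0 != 4 -> empty
(174,39): row=0b10101110, col=0b100111, row AND col = 0b100110 = 38; 38 != 39 -> empty
(35,2): row=0b100011, col=0b10, row AND col = 0b10 = 2; 2 == 2 -> filled
(20,13): row=0b10100, col=0b1101, row AND col = 0b100 = 4; 4 != 13 -> empty
(2,2): row=0b10, col=0b10, row AND col = 0b10 = 2; 2 == 2 -> filled
(253,-2): col outside [0, 253] -> not filled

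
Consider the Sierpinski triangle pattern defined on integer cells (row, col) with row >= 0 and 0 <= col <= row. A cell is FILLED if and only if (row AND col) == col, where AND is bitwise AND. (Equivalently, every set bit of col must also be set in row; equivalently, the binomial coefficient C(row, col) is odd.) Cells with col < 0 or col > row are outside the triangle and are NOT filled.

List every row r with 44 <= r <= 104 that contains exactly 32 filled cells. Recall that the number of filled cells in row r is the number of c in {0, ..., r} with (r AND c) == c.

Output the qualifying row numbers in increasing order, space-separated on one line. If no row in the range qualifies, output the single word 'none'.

Answer: 47 55 59 61 62 79 87 91 93 94 103

Derivation:
Row r has 2^popcount(r) filled cells, so we need popcount(r) = log2(32) = 5.
Scan r = 44..104 and keep those with exactly 5 one-bits:
r=44=101100 popcount=3 -> skip
r=45=101101 popcount=4 -> skip
r=46=101110 popcount=4 -> skip
r=47=101111 popcount=5 -> KEEP
r=48=110000 popcount=2 -> skip
r=49=110001 popcount=3 -> skip
r=50=110010 popcount=3 -> skip
r=51=110011 popcount=4 -> skip
r=52=110100 popcount=3 -> skip
r=53=110101 popcount=4 -> skip
r=54=110110 popcount=4 -> skip
r=55=110111 popcount=5 -> KEEP
r=56=111000 popcount=3 -> skip
r=57=111001 popcount=4 -> skip
r=58=111010 popcount=4 -> skip
r=59=111011 popcount=5 -> KEEP
r=60=111100 popcount=4 -> skip
r=61=111101 popcount=5 -> KEEP
r=62=111110 popcount=5 -> KEEP
r=63=111111 popcount=6 -> skip
r=64=1000000 popcount=1 -> skip
r=65=1000001 popcount=2 -> skip
r=66=1000010 popcount=2 -> skip
r=67=1000011 popcount=3 -> skip
r=68=1000100 popcount=2 -> skip
r=69=1000101 popcount=3 -> skip
r=70=1000110 popcount=3 -> skip
r=71=1000111 popcount=4 -> skip
r=72=1001000 popcount=2 -> skip
r=73=1001001 popcount=3 -> skip
r=74=1001010 popcount=3 -> skip
r=75=1001011 popcount=4 -> skip
r=76=1001100 popcount=3 -> skip
r=77=1001101 popcount=4 -> skip
r=78=1001110 popcount=4 -> skip
r=79=1001111 popcount=5 -> KEEP
r=80=1010000 popcount=2 -> skip
r=81=1010001 popcount=3 -> skip
r=82=1010010 popcount=3 -> skip
r=83=1010011 popcount=4 -> skip
r=84=1010100 popcount=3 -> skip
r=85=1010101 popcount=4 -> skip
r=86=1010110 popcount=4 -> skip
r=87=1010111 popcount=5 -> KEEP
r=88=1011000 popcount=3 -> skip
r=89=1011001 popcount=4 -> skip
r=90=1011010 popcount=4 -> skip
r=91=1011011 popcount=5 -> KEEP
r=92=1011100 popcount=4 -> skip
r=93=1011101 popcount=5 -> KEEP
r=94=1011110 popcount=5 -> KEEP
r=95=1011111 popcount=6 -> skip
r=96=1100000 popcount=2 -> skip
r=97=1100001 popcount=3 -> skip
r=98=1100010 popcount=3 -> skip
r=99=1100011 popcount=4 -> skip
r=100=1100100 popcount=3 -> skip
r=101=1100101 popcount=4 -> skip
r=102=1100110 popcount=4 -> skip
r=103=1100111 popcount=5 -> KEEP
r=104=1101000 popcount=3 -> skip
Kept rows: 47 55 59 61 62 79 87 91 93 94 103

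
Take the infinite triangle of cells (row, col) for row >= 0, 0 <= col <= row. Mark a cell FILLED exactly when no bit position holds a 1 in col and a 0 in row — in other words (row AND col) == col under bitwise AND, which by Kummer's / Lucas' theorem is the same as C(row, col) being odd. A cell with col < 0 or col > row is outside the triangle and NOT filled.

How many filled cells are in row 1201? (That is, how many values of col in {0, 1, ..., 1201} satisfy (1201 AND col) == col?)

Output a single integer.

Answer: 32

Derivation:
1201 in binary = 10010110001
popcount(1201) = number of 1-bits in 10010110001 = 5
A col c satisfies (1201 AND c) == c iff every set bit of c is also set in 1201; each of the 5 set bits of 1201 can independently be on or off in c.
count = 2^5 = 32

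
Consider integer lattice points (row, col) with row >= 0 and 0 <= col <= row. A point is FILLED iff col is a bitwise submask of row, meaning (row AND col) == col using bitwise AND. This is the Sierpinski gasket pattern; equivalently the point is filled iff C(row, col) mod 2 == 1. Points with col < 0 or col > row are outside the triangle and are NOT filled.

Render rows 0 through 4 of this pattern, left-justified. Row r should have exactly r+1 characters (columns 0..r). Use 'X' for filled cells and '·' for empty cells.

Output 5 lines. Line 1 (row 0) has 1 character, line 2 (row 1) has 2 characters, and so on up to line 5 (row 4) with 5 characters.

Answer: X
XX
X·X
XXXX
X···X

Derivation:
r0=0: X
r1=1: XX
r2=10: X·X
r3=11: XXXX
r4=100: X···X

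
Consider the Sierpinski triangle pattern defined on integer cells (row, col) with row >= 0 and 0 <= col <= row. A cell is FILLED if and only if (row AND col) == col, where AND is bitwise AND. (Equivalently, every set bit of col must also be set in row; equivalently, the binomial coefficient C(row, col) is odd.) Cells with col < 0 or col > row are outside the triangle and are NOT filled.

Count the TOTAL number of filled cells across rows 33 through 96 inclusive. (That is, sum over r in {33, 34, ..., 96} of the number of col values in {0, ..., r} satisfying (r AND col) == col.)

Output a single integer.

r33=100001 pc2: +4 =4
r34=100010 pc2: +4 =8
r35=100011 pc3: +8 =16
r36=100100 pc2: +4 =20
r37=100101 pc3: +8 =28
r38=100110 pc3: +8 =36
r39=100111 pc4: +16 =52
r40=101000 pc2: +4 =56
r41=101001 pc3: +8 =64
r42=101010 pc3: +8 =72
r43=101011 pc4: +16 =88
r44=101100 pc3: +8 =96
r45=101101 pc4: +16 =112
r46=101110 pc4: +16 =128
r47=101111 pc5: +32 =160
r48=110000 pc2: +4 =164
r49=110001 pc3: +8 =172
r50=110010 pc3: +8 =180
r51=110011 pc4: +16 =196
r52=110100 pc3: +8 =204
r53=110101 pc4: +16 =220
r54=110110 pc4: +16 =236
r55=110111 pc5: +32 =268
r56=111000 pc3: +8 =276
r57=111001 pc4: +16 =292
r58=111010 pc4: +16 =308
r59=111011 pc5: +32 =340
r60=111100 pc4: +16 =356
r61=111101 pc5: +32 =388
r62=111110 pc5: +32 =420
r63=111111 pc6: +64 =484
r64=1000000 pc1: +2 =486
r65=1000001 pc2: +4 =490
r66=1000010 pc2: +4 =494
r67=1000011 pc3: +8 =502
r68=1000100 pc2: +4 =506
r69=1000101 pc3: +8 =514
r70=1000110 pc3: +8 =522
r71=1000111 pc4: +16 =538
r72=1001000 pc2: +4 =542
r73=1001001 pc3: +8 =550
r74=1001010 pc3: +8 =558
r75=1001011 pc4: +16 =574
r76=1001100 pc3: +8 =582
r77=1001101 pc4: +16 =598
r78=1001110 pc4: +16 =614
r79=1001111 pc5: +32 =646
r80=1010000 pc2: +4 =650
r81=1010001 pc3: +8 =658
r82=1010010 pc3: +8 =666
r83=1010011 pc4: +16 =682
r84=1010100 pc3: +8 =690
r85=1010101 pc4: +16 =706
r86=1010110 pc4: +16 =722
r87=1010111 pc5: +32 =754
r88=1011000 pc3: +8 =762
r89=1011001 pc4: +16 =778
r90=1011010 pc4: +16 =794
r91=1011011 pc5: +32 =826
r92=1011100 pc4: +16 =842
r93=1011101 pc5: +32 =874
r94=1011110 pc5: +32 =906
r95=1011111 pc6: +64 =970
r96=1100000 pc2: +4 =974

Answer: 974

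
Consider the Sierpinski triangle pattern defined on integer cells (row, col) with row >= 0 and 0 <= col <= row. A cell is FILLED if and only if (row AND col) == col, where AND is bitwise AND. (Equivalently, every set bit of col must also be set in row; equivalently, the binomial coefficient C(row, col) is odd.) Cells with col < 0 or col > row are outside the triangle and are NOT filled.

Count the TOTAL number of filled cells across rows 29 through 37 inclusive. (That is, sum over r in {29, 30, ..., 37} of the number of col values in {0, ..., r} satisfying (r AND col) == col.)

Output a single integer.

Answer: 94

Derivation:
r29=11101 pc4: +16 =16
r30=11110 pc4: +16 =32
r31=11111 pc5: +32 =64
r32=100000 pc1: +2 =66
r33=100001 pc2: +4 =70
r34=100010 pc2: +4 =74
r35=100011 pc3: +8 =82
r36=100100 pc2: +4 =86
r37=100101 pc3: +8 =94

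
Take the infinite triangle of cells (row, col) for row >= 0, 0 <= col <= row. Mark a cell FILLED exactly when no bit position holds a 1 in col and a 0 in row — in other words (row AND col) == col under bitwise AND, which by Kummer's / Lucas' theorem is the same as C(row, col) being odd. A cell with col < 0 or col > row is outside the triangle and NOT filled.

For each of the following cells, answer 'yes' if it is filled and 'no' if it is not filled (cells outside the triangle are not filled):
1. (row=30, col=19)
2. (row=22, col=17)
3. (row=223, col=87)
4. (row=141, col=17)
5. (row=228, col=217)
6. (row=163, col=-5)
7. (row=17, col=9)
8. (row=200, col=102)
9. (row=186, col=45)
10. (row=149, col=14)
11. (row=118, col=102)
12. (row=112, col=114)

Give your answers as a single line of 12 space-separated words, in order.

(30,19): row=0b11110, col=0b10011, row AND col = 0b10010 = 18; 18 != 19 -> empty
(22,17): row=0b10110, col=0b10001, row AND col = 0b10000 = 16; 16 != 17 -> empty
(223,87): row=0b11011111, col=0b1010111, row AND col = 0b1010111 = 87; 87 == 87 -> filled
(141,17): row=0b10001101, col=0b10001, row AND col = 0b1 = 1; 1 != 17 -> empty
(228,217): row=0b11100100, col=0b11011001, row AND col = 0b11000000 = 192; 192 != 217 -> empty
(163,-5): col outside [0, 163] -> not filled
(17,9): row=0b10001, col=0b1001, row AND col = 0b1 = 1; 1 != 9 -> empty
(200,102): row=0b11001000, col=0b1100110, row AND col = 0b1000000 = 64; 64 != 102 -> empty
(186,45): row=0b10111010, col=0b101101, row AND col = 0b101000 = 40; 40 != 45 -> empty
(149,14): row=0b10010101, col=0b1110, row AND col = 0b100 = 4; 4 != 14 -> empty
(118,102): row=0b1110110, col=0b1100110, row AND col = 0b1100110 = 102; 102 == 102 -> filled
(112,114): col outside [0, 112] -> not filled

Answer: no no yes no no no no no no no yes no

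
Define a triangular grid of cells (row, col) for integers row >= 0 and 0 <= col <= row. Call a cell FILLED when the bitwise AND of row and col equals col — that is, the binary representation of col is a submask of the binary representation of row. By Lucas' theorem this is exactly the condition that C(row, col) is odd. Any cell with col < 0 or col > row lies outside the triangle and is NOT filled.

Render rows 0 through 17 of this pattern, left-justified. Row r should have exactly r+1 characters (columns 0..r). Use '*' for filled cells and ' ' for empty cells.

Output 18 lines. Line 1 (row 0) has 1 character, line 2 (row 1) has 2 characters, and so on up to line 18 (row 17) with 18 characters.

Answer: *
**
* *
****
*   *
**  **
* * * *
********
*       *
**      **
* *     * *
****    ****
*   *   *   *
**  **  **  **
* * * * * * * *
****************
*               *
**              **

Derivation:
r0=0: *
r1=1: **
r2=10: * *
r3=11: ****
r4=100: *   *
r5=101: **  **
r6=110: * * * *
r7=111: ********
r8=1000: *       *
r9=1001: **      **
r10=1010: * *     * *
r11=1011: ****    ****
r12=1100: *   *   *   *
r13=1101: **  **  **  **
r14=1110: * * * * * * * *
r15=1111: ****************
r16=10000: *               *
r17=10001: **              **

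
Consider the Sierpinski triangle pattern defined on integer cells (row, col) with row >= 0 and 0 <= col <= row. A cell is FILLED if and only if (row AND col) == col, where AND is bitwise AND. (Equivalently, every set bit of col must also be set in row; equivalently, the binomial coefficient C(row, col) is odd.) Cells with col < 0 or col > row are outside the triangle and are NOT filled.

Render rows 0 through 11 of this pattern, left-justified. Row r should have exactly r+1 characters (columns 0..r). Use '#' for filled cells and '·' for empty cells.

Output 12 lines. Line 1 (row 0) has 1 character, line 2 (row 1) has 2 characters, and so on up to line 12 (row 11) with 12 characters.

r0=0: #
r1=1: ##
r2=10: #·#
r3=11: ####
r4=100: #···#
r5=101: ##··##
r6=110: #·#·#·#
r7=111: ########
r8=1000: #·······#
r9=1001: ##······##
r10=1010: #·#·····#·#
r11=1011: ####····####

Answer: #
##
#·#
####
#···#
##··##
#·#·#·#
########
#·······#
##······##
#·#·····#·#
####····####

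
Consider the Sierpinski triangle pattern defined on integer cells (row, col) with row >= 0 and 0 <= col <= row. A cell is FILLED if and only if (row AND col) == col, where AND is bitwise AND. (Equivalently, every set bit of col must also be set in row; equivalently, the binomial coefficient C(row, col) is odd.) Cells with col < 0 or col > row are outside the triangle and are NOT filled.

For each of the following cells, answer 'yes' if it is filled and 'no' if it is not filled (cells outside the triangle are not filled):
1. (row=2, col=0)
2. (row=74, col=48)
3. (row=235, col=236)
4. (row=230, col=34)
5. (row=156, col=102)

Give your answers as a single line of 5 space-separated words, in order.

Answer: yes no no yes no

Derivation:
(2,0): row=0b10, col=0b0, row AND col = 0b0 = 0; 0 == 0 -> filled
(74,48): row=0b1001010, col=0b110000, row AND col = 0b0 = 0; 0 != 48 -> empty
(235,236): col outside [0, 235] -> not filled
(230,34): row=0b11100110, col=0b100010, row AND col = 0b100010 = 34; 34 == 34 -> filled
(156,102): row=0b10011100, col=0b1100110, row AND col = 0b100 = 4; 4 != 102 -> empty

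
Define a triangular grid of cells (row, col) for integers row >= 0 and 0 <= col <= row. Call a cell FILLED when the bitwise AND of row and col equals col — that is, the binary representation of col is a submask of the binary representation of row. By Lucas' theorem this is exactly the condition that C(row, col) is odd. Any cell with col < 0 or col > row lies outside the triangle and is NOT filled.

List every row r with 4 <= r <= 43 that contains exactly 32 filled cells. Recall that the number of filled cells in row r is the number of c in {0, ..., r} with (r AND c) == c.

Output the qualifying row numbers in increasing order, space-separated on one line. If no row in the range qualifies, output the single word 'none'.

Answer: 31

Derivation:
Row r has 2^popcount(r) filled cells, so we need popcount(r) = log2(32) = 5.
Scan r = 4..43 and keep those with exactly 5 one-bits:
r=4=100 popcount=1 -> skip
r=5=101 popcount=2 -> skip
r=6=110 popcount=2 -> skip
r=7=111 popcount=3 -> skip
r=8=1000 popcount=1 -> skip
r=9=1001 popcount=2 -> skip
r=10=1010 popcount=2 -> skip
r=11=1011 popcount=3 -> skip
r=12=1100 popcount=2 -> skip
r=13=1101 popcount=3 -> skip
r=14=1110 popcount=3 -> skip
r=15=1111 popcount=4 -> skip
r=16=10000 popcount=1 -> skip
r=17=10001 popcount=2 -> skip
r=18=10010 popcount=2 -> skip
r=19=10011 popcount=3 -> skip
r=20=10100 popcount=2 -> skip
r=21=10101 popcount=3 -> skip
r=22=10110 popcount=3 -> skip
r=23=10111 popcount=4 -> skip
r=24=11000 popcount=2 -> skip
r=25=11001 popcount=3 -> skip
r=26=11010 popcount=3 -> skip
r=27=11011 popcount=4 -> skip
r=28=11100 popcount=3 -> skip
r=29=11101 popcount=4 -> skip
r=30=11110 popcount=4 -> skip
r=31=11111 popcount=5 -> KEEP
r=32=100000 popcount=1 -> skip
r=33=100001 popcount=2 -> skip
r=34=100010 popcount=2 -> skip
r=35=100011 popcount=3 -> skip
r=36=100100 popcount=2 -> skip
r=37=100101 popcount=3 -> skip
r=38=100110 popcount=3 -> skip
r=39=100111 popcount=4 -> skip
r=40=101000 popcount=2 -> skip
r=41=101001 popcount=3 -> skip
r=42=101010 popcount=3 -> skip
r=43=101011 popcount=4 -> skip
Kept rows: 31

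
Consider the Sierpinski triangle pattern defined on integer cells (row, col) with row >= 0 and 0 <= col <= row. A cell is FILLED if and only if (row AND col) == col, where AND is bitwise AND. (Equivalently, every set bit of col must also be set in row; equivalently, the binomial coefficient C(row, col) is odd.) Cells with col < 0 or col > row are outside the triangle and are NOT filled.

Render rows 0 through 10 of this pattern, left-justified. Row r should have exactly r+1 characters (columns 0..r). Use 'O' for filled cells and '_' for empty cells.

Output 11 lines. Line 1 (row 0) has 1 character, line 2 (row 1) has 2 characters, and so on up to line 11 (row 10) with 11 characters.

Answer: O
OO
O_O
OOOO
O___O
OO__OO
O_O_O_O
OOOOOOOO
O_______O
OO______OO
O_O_____O_O

Derivation:
r0=0: O
r1=1: OO
r2=10: O_O
r3=11: OOOO
r4=100: O___O
r5=101: OO__OO
r6=110: O_O_O_O
r7=111: OOOOOOOO
r8=1000: O_______O
r9=1001: OO______OO
r10=1010: O_O_____O_O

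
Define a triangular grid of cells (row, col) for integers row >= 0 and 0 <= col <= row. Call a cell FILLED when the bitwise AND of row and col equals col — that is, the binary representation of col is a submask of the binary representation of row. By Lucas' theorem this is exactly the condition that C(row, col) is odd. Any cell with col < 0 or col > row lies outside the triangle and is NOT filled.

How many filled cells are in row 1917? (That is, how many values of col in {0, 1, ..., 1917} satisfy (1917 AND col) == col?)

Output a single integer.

Answer: 512

Derivation:
1917 in binary = 11101111101
popcount(1917) = number of 1-bits in 11101111101 = 9
A col c satisfies (1917 AND c) == c iff every set bit of c is also set in 1917; each of the 9 set bits of 1917 can independently be on or off in c.
count = 2^9 = 512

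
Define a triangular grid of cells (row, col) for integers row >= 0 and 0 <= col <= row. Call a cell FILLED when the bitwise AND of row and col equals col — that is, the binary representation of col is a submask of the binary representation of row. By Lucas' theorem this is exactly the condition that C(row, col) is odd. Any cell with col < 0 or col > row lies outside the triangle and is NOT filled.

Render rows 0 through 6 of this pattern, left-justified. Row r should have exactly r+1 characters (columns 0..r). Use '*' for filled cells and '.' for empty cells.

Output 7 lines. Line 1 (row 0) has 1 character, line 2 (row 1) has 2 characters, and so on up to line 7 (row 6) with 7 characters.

r0=0: *
r1=1: **
r2=10: *.*
r3=11: ****
r4=100: *...*
r5=101: **..**
r6=110: *.*.*.*

Answer: *
**
*.*
****
*...*
**..**
*.*.*.*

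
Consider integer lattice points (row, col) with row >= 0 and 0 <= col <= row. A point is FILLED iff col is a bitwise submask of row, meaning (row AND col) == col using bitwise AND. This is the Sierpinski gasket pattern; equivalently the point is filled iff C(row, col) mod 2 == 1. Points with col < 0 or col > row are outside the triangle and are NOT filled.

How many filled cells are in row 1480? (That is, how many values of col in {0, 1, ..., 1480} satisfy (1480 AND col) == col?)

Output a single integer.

1480 in binary = 10111001000
popcount(1480) = number of 1-bits in 10111001000 = 5
A col c satisfies (1480 AND c) == c iff every set bit of c is also set in 1480; each of the 5 set bits of 1480 can independently be on or off in c.
count = 2^5 = 32

Answer: 32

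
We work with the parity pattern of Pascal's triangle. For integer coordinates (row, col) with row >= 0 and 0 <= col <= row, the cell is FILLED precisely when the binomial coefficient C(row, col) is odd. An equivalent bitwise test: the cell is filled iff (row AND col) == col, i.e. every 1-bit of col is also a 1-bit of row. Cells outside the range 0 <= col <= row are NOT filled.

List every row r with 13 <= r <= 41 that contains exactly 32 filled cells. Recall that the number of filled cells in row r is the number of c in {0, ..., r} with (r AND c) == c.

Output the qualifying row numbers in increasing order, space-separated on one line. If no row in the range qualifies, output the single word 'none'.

Answer: 31

Derivation:
Row r has 2^popcount(r) filled cells, so we need popcount(r) = log2(32) = 5.
Scan r = 13..41 and keep those with exactly 5 one-bits:
r=13=1101 popcount=3 -> skip
r=14=1110 popcount=3 -> skip
r=15=1111 popcount=4 -> skip
r=16=10000 popcount=1 -> skip
r=17=10001 popcount=2 -> skip
r=18=10010 popcount=2 -> skip
r=19=10011 popcount=3 -> skip
r=20=10100 popcount=2 -> skip
r=21=10101 popcount=3 -> skip
r=22=10110 popcount=3 -> skip
r=23=10111 popcount=4 -> skip
r=24=11000 popcount=2 -> skip
r=25=11001 popcount=3 -> skip
r=26=11010 popcount=3 -> skip
r=27=11011 popcount=4 -> skip
r=28=11100 popcount=3 -> skip
r=29=11101 popcount=4 -> skip
r=30=11110 popcount=4 -> skip
r=31=11111 popcount=5 -> KEEP
r=32=100000 popcount=1 -> skip
r=33=100001 popcount=2 -> skip
r=34=100010 popcount=2 -> skip
r=35=100011 popcount=3 -> skip
r=36=100100 popcount=2 -> skip
r=37=100101 popcount=3 -> skip
r=38=100110 popcount=3 -> skip
r=39=100111 popcount=4 -> skip
r=40=101000 popcount=2 -> skip
r=41=101001 popcount=3 -> skip
Kept rows: 31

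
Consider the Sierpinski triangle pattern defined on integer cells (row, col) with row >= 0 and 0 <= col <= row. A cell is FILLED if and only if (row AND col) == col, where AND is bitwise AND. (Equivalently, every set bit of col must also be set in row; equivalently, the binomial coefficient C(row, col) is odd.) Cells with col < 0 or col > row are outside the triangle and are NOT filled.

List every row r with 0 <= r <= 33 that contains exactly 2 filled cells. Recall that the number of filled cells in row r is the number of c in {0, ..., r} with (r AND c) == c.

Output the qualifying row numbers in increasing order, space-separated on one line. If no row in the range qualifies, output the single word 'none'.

Row r has 2^popcount(r) filled cells, so we need popcount(r) = log2(2) = 1.
Scan r = 0..33 and keep those with exactly 1 one-bits:
r=0=0 popcount=0 -> skip
r=1=1 popcount=1 -> KEEP
r=2=10 popcount=1 -> KEEP
r=3=11 popcount=2 -> skip
r=4=100 popcount=1 -> KEEP
r=5=101 popcount=2 -> skip
r=6=110 popcount=2 -> skip
r=7=111 popcount=3 -> skip
r=8=1000 popcount=1 -> KEEP
r=9=1001 popcount=2 -> skip
r=10=1010 popcount=2 -> skip
r=11=1011 popcount=3 -> skip
r=12=1100 popcount=2 -> skip
r=13=1101 popcount=3 -> skip
r=14=1110 popcount=3 -> skip
r=15=1111 popcount=4 -> skip
r=16=10000 popcount=1 -> KEEP
r=17=10001 popcount=2 -> skip
r=18=10010 popcount=2 -> skip
r=19=10011 popcount=3 -> skip
r=20=10100 popcount=2 -> skip
r=21=10101 popcount=3 -> skip
r=22=10110 popcount=3 -> skip
r=23=10111 popcount=4 -> skip
r=24=11000 popcount=2 -> skip
r=25=11001 popcount=3 -> skip
r=26=11010 popcount=3 -> skip
r=27=11011 popcount=4 -> skip
r=28=11100 popcount=3 -> skip
r=29=11101 popcount=4 -> skip
r=30=11110 popcount=4 -> skip
r=31=11111 popcount=5 -> skip
r=32=100000 popcount=1 -> KEEP
r=33=100001 popcount=2 -> skip
Kept rows: 1 2 4 8 16 32

Answer: 1 2 4 8 16 32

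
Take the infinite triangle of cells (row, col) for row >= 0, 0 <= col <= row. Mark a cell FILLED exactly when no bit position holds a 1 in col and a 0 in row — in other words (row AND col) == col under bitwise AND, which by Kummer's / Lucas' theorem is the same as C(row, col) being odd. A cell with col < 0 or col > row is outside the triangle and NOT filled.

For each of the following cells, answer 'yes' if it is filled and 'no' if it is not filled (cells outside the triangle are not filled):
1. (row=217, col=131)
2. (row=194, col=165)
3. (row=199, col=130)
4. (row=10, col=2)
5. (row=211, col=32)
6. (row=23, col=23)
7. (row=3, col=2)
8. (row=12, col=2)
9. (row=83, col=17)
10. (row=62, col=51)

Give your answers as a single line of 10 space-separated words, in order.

Answer: no no yes yes no yes yes no yes no

Derivation:
(217,131): row=0b11011001, col=0b10000011, row AND col = 0b10000001 = 129; 129 != 131 -> empty
(194,165): row=0b11000010, col=0b10100101, row AND col = 0b10000000 = 128; 128 != 165 -> empty
(199,130): row=0b11000111, col=0b10000010, row AND col = 0b10000010 = 130; 130 == 130 -> filled
(10,2): row=0b1010, col=0b10, row AND col = 0b10 = 2; 2 == 2 -> filled
(211,32): row=0b11010011, col=0b100000, row AND col = 0b0 = 0; 0 != 32 -> empty
(23,23): row=0b10111, col=0b10111, row AND col = 0b10111 = 23; 23 == 23 -> filled
(3,2): row=0b11, col=0b10, row AND col = 0b10 = 2; 2 == 2 -> filled
(12,2): row=0b1100, col=0b10, row AND col = 0b0 = 0; 0 != 2 -> empty
(83,17): row=0b1010011, col=0b10001, row AND col = 0b10001 = 17; 17 == 17 -> filled
(62,51): row=0b111110, col=0b110011, row AND col = 0b110010 = 50; 50 != 51 -> empty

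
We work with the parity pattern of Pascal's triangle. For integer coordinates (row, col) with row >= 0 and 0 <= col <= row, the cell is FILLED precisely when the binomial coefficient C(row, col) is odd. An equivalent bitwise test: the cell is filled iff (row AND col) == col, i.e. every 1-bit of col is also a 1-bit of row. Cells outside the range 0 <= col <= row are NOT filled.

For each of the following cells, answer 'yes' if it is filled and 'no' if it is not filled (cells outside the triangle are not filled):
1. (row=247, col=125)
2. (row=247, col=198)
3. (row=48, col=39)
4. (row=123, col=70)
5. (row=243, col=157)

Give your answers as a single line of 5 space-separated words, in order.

Answer: no yes no no no

Derivation:
(247,125): row=0b11110111, col=0b1111101, row AND col = 0b1110101 = 117; 117 != 125 -> empty
(247,198): row=0b11110111, col=0b11000110, row AND col = 0b11000110 = 198; 198 == 198 -> filled
(48,39): row=0b110000, col=0b100111, row AND col = 0b100000 = 32; 32 != 39 -> empty
(123,70): row=0b1111011, col=0b1000110, row AND col = 0b1000010 = 66; 66 != 70 -> empty
(243,157): row=0b11110011, col=0b10011101, row AND col = 0b10010001 = 145; 145 != 157 -> empty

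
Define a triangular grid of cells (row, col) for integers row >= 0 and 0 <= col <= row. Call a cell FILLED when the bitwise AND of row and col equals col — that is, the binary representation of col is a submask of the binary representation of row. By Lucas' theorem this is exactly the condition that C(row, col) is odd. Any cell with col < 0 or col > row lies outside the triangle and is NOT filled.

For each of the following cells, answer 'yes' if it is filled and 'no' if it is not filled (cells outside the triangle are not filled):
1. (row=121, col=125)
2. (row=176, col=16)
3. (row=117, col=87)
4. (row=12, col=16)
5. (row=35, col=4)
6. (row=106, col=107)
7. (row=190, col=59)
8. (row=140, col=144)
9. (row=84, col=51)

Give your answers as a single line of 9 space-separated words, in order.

(121,125): col outside [0, 121] -> not filled
(176,16): row=0b10110000, col=0b10000, row AND col = 0b10000 = 16; 16 == 16 -> filled
(117,87): row=0b1110101, col=0b1010111, row AND col = 0b1010101 = 85; 85 != 87 -> empty
(12,16): col outside [0, 12] -> not filled
(35,4): row=0b100011, col=0b100, row AND col = 0b0 = 0; 0 != 4 -> empty
(106,107): col outside [0, 106] -> not filled
(190,59): row=0b10111110, col=0b111011, row AND col = 0b111010 = 58; 58 != 59 -> empty
(140,144): col outside [0, 140] -> not filled
(84,51): row=0b1010100, col=0b110011, row AND col = 0b10000 = 16; 16 != 51 -> empty

Answer: no yes no no no no no no no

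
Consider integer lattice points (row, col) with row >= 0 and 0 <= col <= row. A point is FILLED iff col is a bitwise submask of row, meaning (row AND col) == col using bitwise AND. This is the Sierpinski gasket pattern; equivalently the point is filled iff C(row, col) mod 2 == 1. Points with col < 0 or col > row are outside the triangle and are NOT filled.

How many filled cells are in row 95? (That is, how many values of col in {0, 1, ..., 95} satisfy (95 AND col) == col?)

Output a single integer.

95 in binary = 1011111
popcount(95) = number of 1-bits in 1011111 = 6
A col c satisfies (95 AND c) == c iff every set bit of c is also set in 95; each of the 6 set bits of 95 can independently be on or off in c.
count = 2^6 = 64

Answer: 64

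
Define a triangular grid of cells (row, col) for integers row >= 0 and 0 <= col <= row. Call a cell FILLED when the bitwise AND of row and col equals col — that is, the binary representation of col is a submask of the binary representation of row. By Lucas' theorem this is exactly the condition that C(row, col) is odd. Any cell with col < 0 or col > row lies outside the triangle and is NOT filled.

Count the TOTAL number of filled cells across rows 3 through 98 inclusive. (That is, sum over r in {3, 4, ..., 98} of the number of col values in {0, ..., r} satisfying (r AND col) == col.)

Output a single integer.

Answer: 1230

Derivation:
r3=11 pc2: +4 =4
r4=100 pc1: +2 =6
r5=101 pc2: +4 =10
r6=110 pc2: +4 =14
r7=111 pc3: +8 =22
r8=1000 pc1: +2 =24
r9=1001 pc2: +4 =28
r10=1010 pc2: +4 =32
r11=1011 pc3: +8 =40
r12=1100 pc2: +4 =44
r13=1101 pc3: +8 =52
r14=1110 pc3: +8 =60
r15=1111 pc4: +16 =76
r16=10000 pc1: +2 =78
r17=10001 pc2: +4 =82
r18=10010 pc2: +4 =86
r19=10011 pc3: +8 =94
r20=10100 pc2: +4 =98
r21=10101 pc3: +8 =106
r22=10110 pc3: +8 =114
r23=10111 pc4: +16 =130
r24=11000 pc2: +4 =134
r25=11001 pc3: +8 =142
r26=11010 pc3: +8 =150
r27=11011 pc4: +16 =166
r28=11100 pc3: +8 =174
r29=11101 pc4: +16 =190
r30=11110 pc4: +16 =206
r31=11111 pc5: +32 =238
r32=100000 pc1: +2 =240
r33=100001 pc2: +4 =244
r34=100010 pc2: +4 =248
r35=100011 pc3: +8 =256
r36=100100 pc2: +4 =260
r37=100101 pc3: +8 =268
r38=100110 pc3: +8 =276
r39=100111 pc4: +16 =292
r40=101000 pc2: +4 =296
r41=101001 pc3: +8 =304
r42=101010 pc3: +8 =312
r43=101011 pc4: +16 =328
r44=101100 pc3: +8 =336
r45=101101 pc4: +16 =352
r46=101110 pc4: +16 =368
r47=101111 pc5: +32 =400
r48=110000 pc2: +4 =404
r49=110001 pc3: +8 =412
r50=110010 pc3: +8 =420
r51=110011 pc4: +16 =436
r52=110100 pc3: +8 =444
r53=110101 pc4: +16 =460
r54=110110 pc4: +16 =476
r55=110111 pc5: +32 =508
r56=111000 pc3: +8 =516
r57=111001 pc4: +16 =532
r58=111010 pc4: +16 =548
r59=111011 pc5: +32 =580
r60=111100 pc4: +16 =596
r61=111101 pc5: +32 =628
r62=111110 pc5: +32 =660
r63=111111 pc6: +64 =724
r64=1000000 pc1: +2 =726
r65=1000001 pc2: +4 =730
r66=1000010 pc2: +4 =734
r67=1000011 pc3: +8 =742
r68=1000100 pc2: +4 =746
r69=1000101 pc3: +8 =754
r70=1000110 pc3: +8 =762
r71=1000111 pc4: +16 =778
r72=1001000 pc2: +4 =782
r73=1001001 pc3: +8 =790
r74=1001010 pc3: +8 =798
r75=1001011 pc4: +16 =814
r76=1001100 pc3: +8 =822
r77=1001101 pc4: +16 =838
r78=1001110 pc4: +16 =854
r79=1001111 pc5: +32 =886
r80=1010000 pc2: +4 =890
r81=1010001 pc3: +8 =898
r82=1010010 pc3: +8 =906
r83=1010011 pc4: +16 =922
r84=1010100 pc3: +8 =930
r85=1010101 pc4: +16 =946
r86=1010110 pc4: +16 =962
r87=1010111 pc5: +32 =994
r88=1011000 pc3: +8 =1002
r89=1011001 pc4: +16 =1018
r90=1011010 pc4: +16 =1034
r91=1011011 pc5: +32 =1066
r92=1011100 pc4: +16 =1082
r93=1011101 pc5: +32 =1114
r94=1011110 pc5: +32 =1146
r95=1011111 pc6: +64 =1210
r96=1100000 pc2: +4 =1214
r97=1100001 pc3: +8 =1222
r98=1100010 pc3: +8 =1230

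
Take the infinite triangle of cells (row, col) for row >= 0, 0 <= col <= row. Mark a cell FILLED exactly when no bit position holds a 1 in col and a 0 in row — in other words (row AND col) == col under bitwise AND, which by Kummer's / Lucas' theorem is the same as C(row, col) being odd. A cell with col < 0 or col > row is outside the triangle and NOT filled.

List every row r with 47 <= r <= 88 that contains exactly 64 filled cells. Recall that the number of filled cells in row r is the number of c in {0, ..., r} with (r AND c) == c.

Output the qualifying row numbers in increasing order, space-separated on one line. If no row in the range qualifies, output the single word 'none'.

Row r has 2^popcount(r) filled cells, so we need popcount(r) = log2(64) = 6.
Scan r = 47..88 and keep those with exactly 6 one-bits:
r=47=101111 popcount=5 -> skip
r=48=110000 popcount=2 -> skip
r=49=110001 popcount=3 -> skip
r=50=110010 popcount=3 -> skip
r=51=110011 popcount=4 -> skip
r=52=110100 popcount=3 -> skip
r=53=110101 popcount=4 -> skip
r=54=110110 popcount=4 -> skip
r=55=110111 popcount=5 -> skip
r=56=111000 popcount=3 -> skip
r=57=111001 popcount=4 -> skip
r=58=111010 popcount=4 -> skip
r=59=111011 popcount=5 -> skip
r=60=111100 popcount=4 -> skip
r=61=111101 popcount=5 -> skip
r=62=111110 popcount=5 -> skip
r=63=111111 popcount=6 -> KEEP
r=64=1000000 popcount=1 -> skip
r=65=1000001 popcount=2 -> skip
r=66=1000010 popcount=2 -> skip
r=67=1000011 popcount=3 -> skip
r=68=1000100 popcount=2 -> skip
r=69=1000101 popcount=3 -> skip
r=70=1000110 popcount=3 -> skip
r=71=1000111 popcount=4 -> skip
r=72=1001000 popcount=2 -> skip
r=73=1001001 popcount=3 -> skip
r=74=1001010 popcount=3 -> skip
r=75=1001011 popcount=4 -> skip
r=76=1001100 popcount=3 -> skip
r=77=1001101 popcount=4 -> skip
r=78=1001110 popcount=4 -> skip
r=79=1001111 popcount=5 -> skip
r=80=1010000 popcount=2 -> skip
r=81=1010001 popcount=3 -> skip
r=82=1010010 popcount=3 -> skip
r=83=1010011 popcount=4 -> skip
r=84=1010100 popcount=3 -> skip
r=85=1010101 popcount=4 -> skip
r=86=1010110 popcount=4 -> skip
r=87=1010111 popcount=5 -> skip
r=88=1011000 popcount=3 -> skip
Kept rows: 63

Answer: 63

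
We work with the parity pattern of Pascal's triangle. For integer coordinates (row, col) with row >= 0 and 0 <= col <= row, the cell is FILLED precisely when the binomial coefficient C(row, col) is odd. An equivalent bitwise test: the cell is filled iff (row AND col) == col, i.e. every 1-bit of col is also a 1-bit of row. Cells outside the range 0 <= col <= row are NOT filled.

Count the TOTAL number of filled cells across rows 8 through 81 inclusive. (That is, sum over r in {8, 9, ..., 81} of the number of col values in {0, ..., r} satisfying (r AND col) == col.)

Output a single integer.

Answer: 876

Derivation:
r8=1000 pc1: +2 =2
r9=1001 pc2: +4 =6
r10=1010 pc2: +4 =10
r11=1011 pc3: +8 =18
r12=1100 pc2: +4 =22
r13=1101 pc3: +8 =30
r14=1110 pc3: +8 =38
r15=1111 pc4: +16 =54
r16=10000 pc1: +2 =56
r17=10001 pc2: +4 =60
r18=10010 pc2: +4 =64
r19=10011 pc3: +8 =72
r20=10100 pc2: +4 =76
r21=10101 pc3: +8 =84
r22=10110 pc3: +8 =92
r23=10111 pc4: +16 =108
r24=11000 pc2: +4 =112
r25=11001 pc3: +8 =120
r26=11010 pc3: +8 =128
r27=11011 pc4: +16 =144
r28=11100 pc3: +8 =152
r29=11101 pc4: +16 =168
r30=11110 pc4: +16 =184
r31=11111 pc5: +32 =216
r32=100000 pc1: +2 =218
r33=100001 pc2: +4 =222
r34=100010 pc2: +4 =226
r35=100011 pc3: +8 =234
r36=100100 pc2: +4 =238
r37=100101 pc3: +8 =246
r38=100110 pc3: +8 =254
r39=100111 pc4: +16 =270
r40=101000 pc2: +4 =274
r41=101001 pc3: +8 =282
r42=101010 pc3: +8 =290
r43=101011 pc4: +16 =306
r44=101100 pc3: +8 =314
r45=101101 pc4: +16 =330
r46=101110 pc4: +16 =346
r47=101111 pc5: +32 =378
r48=110000 pc2: +4 =382
r49=110001 pc3: +8 =390
r50=110010 pc3: +8 =398
r51=110011 pc4: +16 =414
r52=110100 pc3: +8 =422
r53=110101 pc4: +16 =438
r54=110110 pc4: +16 =454
r55=110111 pc5: +32 =486
r56=111000 pc3: +8 =494
r57=111001 pc4: +16 =510
r58=111010 pc4: +16 =526
r59=111011 pc5: +32 =558
r60=111100 pc4: +16 =574
r61=111101 pc5: +32 =606
r62=111110 pc5: +32 =638
r63=111111 pc6: +64 =702
r64=1000000 pc1: +2 =704
r65=1000001 pc2: +4 =708
r66=1000010 pc2: +4 =712
r67=1000011 pc3: +8 =720
r68=1000100 pc2: +4 =724
r69=1000101 pc3: +8 =732
r70=1000110 pc3: +8 =740
r71=1000111 pc4: +16 =756
r72=1001000 pc2: +4 =760
r73=1001001 pc3: +8 =768
r74=1001010 pc3: +8 =776
r75=1001011 pc4: +16 =792
r76=1001100 pc3: +8 =800
r77=1001101 pc4: +16 =816
r78=1001110 pc4: +16 =832
r79=1001111 pc5: +32 =864
r80=1010000 pc2: +4 =868
r81=1010001 pc3: +8 =876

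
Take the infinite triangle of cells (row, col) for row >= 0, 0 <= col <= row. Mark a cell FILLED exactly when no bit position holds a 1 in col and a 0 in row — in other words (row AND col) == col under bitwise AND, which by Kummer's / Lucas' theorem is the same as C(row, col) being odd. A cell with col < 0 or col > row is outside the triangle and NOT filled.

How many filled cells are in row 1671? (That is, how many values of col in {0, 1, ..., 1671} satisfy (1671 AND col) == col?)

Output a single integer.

1671 in binary = 11010000111
popcount(1671) = number of 1-bits in 11010000111 = 6
A col c satisfies (1671 AND c) == c iff every set bit of c is also set in 1671; each of the 6 set bits of 1671 can independently be on or off in c.
count = 2^6 = 64

Answer: 64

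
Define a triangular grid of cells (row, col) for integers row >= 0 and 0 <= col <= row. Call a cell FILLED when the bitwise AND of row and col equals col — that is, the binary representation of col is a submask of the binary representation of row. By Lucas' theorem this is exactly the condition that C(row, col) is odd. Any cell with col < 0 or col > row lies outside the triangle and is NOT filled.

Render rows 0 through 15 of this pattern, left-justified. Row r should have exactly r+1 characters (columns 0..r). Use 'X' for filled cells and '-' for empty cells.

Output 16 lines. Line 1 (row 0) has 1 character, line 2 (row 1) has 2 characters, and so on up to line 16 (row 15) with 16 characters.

r0=0: X
r1=1: XX
r2=10: X-X
r3=11: XXXX
r4=100: X---X
r5=101: XX--XX
r6=110: X-X-X-X
r7=111: XXXXXXXX
r8=1000: X-------X
r9=1001: XX------XX
r10=1010: X-X-----X-X
r11=1011: XXXX----XXXX
r12=1100: X---X---X---X
r13=1101: XX--XX--XX--XX
r14=1110: X-X-X-X-X-X-X-X
r15=1111: XXXXXXXXXXXXXXXX

Answer: X
XX
X-X
XXXX
X---X
XX--XX
X-X-X-X
XXXXXXXX
X-------X
XX------XX
X-X-----X-X
XXXX----XXXX
X---X---X---X
XX--XX--XX--XX
X-X-X-X-X-X-X-X
XXXXXXXXXXXXXXXX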